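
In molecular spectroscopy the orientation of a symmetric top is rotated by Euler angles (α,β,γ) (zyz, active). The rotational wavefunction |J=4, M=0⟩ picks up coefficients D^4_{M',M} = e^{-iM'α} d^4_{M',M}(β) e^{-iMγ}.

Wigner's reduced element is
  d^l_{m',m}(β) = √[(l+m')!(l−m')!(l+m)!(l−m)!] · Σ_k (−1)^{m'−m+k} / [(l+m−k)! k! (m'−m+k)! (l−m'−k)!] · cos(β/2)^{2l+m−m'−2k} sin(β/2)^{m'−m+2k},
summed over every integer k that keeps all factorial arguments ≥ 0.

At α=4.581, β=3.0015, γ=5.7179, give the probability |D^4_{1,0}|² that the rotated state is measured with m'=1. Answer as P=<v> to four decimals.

Split into d^4_{1,0}(β=3.0015) × two z-phases.
With c≡cos(β/2)=0.069989 and s≡sin(β/2)=0.997548, N=[120·6·24·24]^{1/2}=643.987578
k: max(0,(0)−(1))=0 … min(4+(0),4−(1))=3
  k=0: (−1)^1·643.9876/(144)·0.0700^7·0.9975^1 = -0.000000
  k=1: (−1)^2·643.9876/(24)·0.0700^5·0.9975^3 = +0.000045
  k=2: (−1)^3·643.9876/(24)·0.0700^3·0.9975^5 = -0.009087
  k=3: (−1)^4·643.9876/(144)·0.0700^1·0.9975^7 = +0.307667
d^4_{1,0}(3.0015) = -0.000000 +0.000045 -0.009087 +0.307667 = +0.298625
|D^4_{1,0}|² = |d^4_{1,0}(β)|² = (+0.298625)² = 0.089177 (the z-rotation phases have unit modulus)

P=0.0892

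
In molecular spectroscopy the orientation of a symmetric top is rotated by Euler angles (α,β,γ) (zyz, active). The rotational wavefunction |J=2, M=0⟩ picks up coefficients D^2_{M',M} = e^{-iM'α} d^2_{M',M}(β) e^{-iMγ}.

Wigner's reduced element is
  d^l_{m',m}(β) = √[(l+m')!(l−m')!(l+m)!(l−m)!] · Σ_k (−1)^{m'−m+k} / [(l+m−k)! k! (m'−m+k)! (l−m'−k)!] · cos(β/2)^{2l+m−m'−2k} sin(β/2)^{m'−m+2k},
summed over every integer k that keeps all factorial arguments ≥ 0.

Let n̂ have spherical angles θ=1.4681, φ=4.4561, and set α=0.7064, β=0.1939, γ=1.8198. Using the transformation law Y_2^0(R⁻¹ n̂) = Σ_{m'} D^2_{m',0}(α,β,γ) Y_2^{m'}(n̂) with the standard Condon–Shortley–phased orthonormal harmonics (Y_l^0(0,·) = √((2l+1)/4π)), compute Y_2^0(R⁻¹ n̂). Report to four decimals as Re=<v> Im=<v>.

Need the full column D^2_{m',0} for m'=−2..2 at α=0.7064, β=0.1939, γ=1.8198.
cos(β/2)=0.995304, sin(β/2)=0.096798
d^2_{-2,0}: single k=2 term ⇒ +0.022736;  D = +0.003577+0.022453i
d^2_{-1,0}: k∈[1..2] ⇒ +0.233782 -0.002211 = +0.231570;  D = +0.176156+0.150312i
d^2_{0,0}: k∈[0..2] ⇒ +0.981348 -0.037128 +0.000088 = +0.944307;  D = +0.944307+0.000000i
d^2_{1,0}: k∈[0..1] ⇒ -0.233782 +0.002211 = -0.231570;  D = -0.176156+0.150312i
d^2_{2,0}: single k=0 term ⇒ +0.022736;  D = +0.003577-0.022453i
Y_2^{m'}(θ=1.4681,φ=4.4561) and Σ D·Y over m':
  (+0.0036+0.0225i)·(-0.3331-0.1874i)  (+0.1762+0.1503i)·(-0.0200+0.0762i)  (+0.9443+0.0000i)·(-0.3054+0.0000i)  (-0.1762+0.1503i)·(+0.0200+0.0762i)  (+0.0036-0.0225i)·(-0.3331+0.1874i)
Y_2^0(R⁻¹ n̂) = -0.312348+0.000000i

Re=-0.3123 Im=0.0000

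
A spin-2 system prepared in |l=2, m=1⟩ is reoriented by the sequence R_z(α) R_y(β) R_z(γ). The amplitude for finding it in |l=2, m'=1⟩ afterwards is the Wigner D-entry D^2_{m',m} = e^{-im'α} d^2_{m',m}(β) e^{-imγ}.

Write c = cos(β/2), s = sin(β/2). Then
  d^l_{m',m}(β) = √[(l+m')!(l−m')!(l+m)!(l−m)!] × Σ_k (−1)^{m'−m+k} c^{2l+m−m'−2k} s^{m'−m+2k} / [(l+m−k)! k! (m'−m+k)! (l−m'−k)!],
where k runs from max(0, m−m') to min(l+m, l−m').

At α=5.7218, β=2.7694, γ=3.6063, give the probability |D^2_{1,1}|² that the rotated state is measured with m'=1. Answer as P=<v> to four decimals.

P=0.0096

Split into d^2_{1,1}(β=2.7694) × two z-phases.
Half-angle: c=0.185024, s=0.982734. N=√(6·1·6·1)=6.000000
k∈{0,1} keeps every argument non-negative
  k=0: (−1)^0·6.0000/(6)·0.1850^4·0.9827^0 = +0.001172
  k=1: (−1)^1·6.0000/(2)·0.1850^2·0.9827^2 = -0.099186
d^2_{1,1}(2.7694) = +0.001172 -0.099186 = -0.098014
|D^2_{1,1}|² = |d^2_{1,1}(β)|² = (-0.098014)² = 0.009607 (the z-rotation phases have unit modulus)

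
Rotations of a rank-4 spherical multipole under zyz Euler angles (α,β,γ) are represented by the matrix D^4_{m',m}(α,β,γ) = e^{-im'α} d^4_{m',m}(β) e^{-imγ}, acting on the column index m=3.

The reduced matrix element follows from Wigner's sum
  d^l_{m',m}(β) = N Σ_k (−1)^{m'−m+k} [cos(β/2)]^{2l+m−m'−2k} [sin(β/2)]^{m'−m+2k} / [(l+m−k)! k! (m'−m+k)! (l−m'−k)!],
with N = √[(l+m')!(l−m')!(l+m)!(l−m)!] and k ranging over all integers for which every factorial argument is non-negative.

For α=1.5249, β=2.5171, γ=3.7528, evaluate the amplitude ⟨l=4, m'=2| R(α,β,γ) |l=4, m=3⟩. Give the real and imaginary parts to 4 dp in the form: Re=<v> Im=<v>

First d^4_{2,3}(β=2.5171), then the phase factors e^{-i(2)α} and e^{-i(3)γ}:
Half-angle: c=0.307197, s=0.951646. N=√(720·2·5040·1)=2693.993318
The bounds max(0,m−m')=1 and min(l+m,l−m')=2 give 2 terms
  k=1: (−1)^0·2693.9933/(720)·0.3072^7·0.9516^1 = +0.000919
  k=2: (−1)^1·2693.9933/(240)·0.3072^5·0.9516^3 = -0.026467
d^4_{2,3}(2.5171) = +0.000919 -0.026467 = -0.025547
Attach z-rotation phases: D = e^{-i(2)(1.5249)}·(-0.025547)·e^{-i(3)(3.7528)} = +0.004348+0.025174i

Re=0.0043 Im=0.0252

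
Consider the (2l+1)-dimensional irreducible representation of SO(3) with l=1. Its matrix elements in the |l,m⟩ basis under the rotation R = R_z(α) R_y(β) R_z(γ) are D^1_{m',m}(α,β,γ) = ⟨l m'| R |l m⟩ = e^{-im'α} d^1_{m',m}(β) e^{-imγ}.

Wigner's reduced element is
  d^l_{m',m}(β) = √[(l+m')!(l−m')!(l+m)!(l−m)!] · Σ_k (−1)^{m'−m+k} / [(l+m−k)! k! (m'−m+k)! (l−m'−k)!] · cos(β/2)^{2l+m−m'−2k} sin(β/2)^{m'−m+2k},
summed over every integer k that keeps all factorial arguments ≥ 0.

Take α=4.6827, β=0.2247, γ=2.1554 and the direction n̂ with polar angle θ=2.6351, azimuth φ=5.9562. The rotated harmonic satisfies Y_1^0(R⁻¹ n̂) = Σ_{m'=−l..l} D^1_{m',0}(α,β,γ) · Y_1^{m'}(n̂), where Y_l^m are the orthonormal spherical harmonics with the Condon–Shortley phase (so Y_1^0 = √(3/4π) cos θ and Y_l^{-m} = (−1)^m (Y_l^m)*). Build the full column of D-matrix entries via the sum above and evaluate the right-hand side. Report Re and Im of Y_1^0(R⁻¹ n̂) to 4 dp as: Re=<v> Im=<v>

Re=-0.4010 Im=0.0000

Need the full column D^1_{m',0} for m'=−1..1 at α=4.6827, β=0.2247, γ=2.1554.
cos(β/2)=0.993695, sin(β/2)=0.112114
d^1_{-1,0}: single k=1 term ⇒ +0.157553;  D = -0.004677-0.157484i
d^1_{0,0}: k∈[0..1] ⇒ +0.987430 -0.012570 = +0.974861;  D = +0.974861+0.000000i
d^1_{1,0}: single k=0 term ⇒ -0.157553;  D = +0.004677-0.157484i
Y_1^{m'}(θ=2.6351,φ=5.9562) and Σ D·Y over m':
  (-0.0047-0.1575i)·(+0.1587+0.0538i)  (+0.9749+0.0000i)·(-0.4273+0.0000i)  (+0.0047-0.1575i)·(-0.1587+0.0538i)
Y_1^0(R⁻¹ n̂) = -0.401047+0.000000i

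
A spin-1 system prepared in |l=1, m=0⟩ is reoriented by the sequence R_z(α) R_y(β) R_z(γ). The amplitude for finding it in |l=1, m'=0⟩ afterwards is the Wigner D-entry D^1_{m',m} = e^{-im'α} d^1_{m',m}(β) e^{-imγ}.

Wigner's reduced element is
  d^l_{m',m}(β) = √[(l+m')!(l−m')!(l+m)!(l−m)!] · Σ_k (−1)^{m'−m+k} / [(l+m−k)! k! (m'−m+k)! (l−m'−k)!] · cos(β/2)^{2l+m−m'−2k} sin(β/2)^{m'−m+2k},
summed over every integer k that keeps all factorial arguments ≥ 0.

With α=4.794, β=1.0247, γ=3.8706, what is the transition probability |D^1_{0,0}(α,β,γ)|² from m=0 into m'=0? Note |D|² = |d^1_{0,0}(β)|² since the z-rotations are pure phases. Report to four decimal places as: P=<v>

P=0.2697

Split into d^1_{0,0}(β=1.0247) × two z-phases.
c=cos(1.0247/2)=0.871595, s=sin(1.0247/2)=0.490227; N=√[1·1·1·1]=1.000000
The bounds max(0,m−m')=0 and min(l+m,l−m')=1 give 2 terms
  k=0: (−1)^0·1.0000/(1)·0.8716^2·0.4902^0 = +0.759678
  k=1: (−1)^1·1.0000/(1)·0.8716^0·0.4902^2 = -0.240322
d^1_{0,0}(1.0247) = +0.759678 -0.240322 = +0.519355
|D^1_{0,0}|² = |d^1_{0,0}(β)|² = (+0.519355)² = 0.269730 (the z-rotation phases have unit modulus)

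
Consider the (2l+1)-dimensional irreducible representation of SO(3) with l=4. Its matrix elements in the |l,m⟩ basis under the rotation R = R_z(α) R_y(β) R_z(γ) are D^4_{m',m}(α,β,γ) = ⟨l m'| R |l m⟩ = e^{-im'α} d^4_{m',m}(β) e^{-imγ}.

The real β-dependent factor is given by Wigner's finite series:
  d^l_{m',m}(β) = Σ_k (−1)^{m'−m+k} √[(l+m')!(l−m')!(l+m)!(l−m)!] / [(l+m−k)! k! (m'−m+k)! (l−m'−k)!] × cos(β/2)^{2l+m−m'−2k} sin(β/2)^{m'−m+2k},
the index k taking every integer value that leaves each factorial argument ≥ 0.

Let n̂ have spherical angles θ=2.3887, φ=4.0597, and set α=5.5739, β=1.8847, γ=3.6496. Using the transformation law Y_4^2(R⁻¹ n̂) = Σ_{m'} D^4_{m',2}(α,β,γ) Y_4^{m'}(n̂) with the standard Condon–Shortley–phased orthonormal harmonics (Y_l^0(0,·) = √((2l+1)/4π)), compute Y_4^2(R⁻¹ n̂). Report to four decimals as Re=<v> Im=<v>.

Need the full column D^4_{m',2} for m'=−4..4 at α=5.5739, β=1.8847, γ=3.6496.
cos(β/2)=0.587889, sin(β/2)=0.808942
d^4_{-4,2}: single k=6 term ⇒ +0.512475;  D = -0.388119+0.334656i
d^4_{-3,2}: k∈[5..6] ⇒ +0.790054 -0.498632 = +0.291422;  D = -0.291422+0.000664i
d^4_{-2,2}: k∈[4..6] ⇒ +0.767257 -1.162185 +0.183374 = -0.211554;  D = +0.160846+0.137417i
d^4_{-1,2}: k∈[3..5] ⇒ +0.525705 -1.493063 +0.565396 = -0.401962;  D = +0.061858+0.397174i
d^4_{0,2}: k∈[2..4] ⇒ +0.256287 -1.294016 +0.918788 = -0.118941;  D = -0.062653+0.101102i
d^4_{1,2}: k∈[1..3] ⇒ +0.083295 -0.788558 +0.995375 = +0.290112;  D = +0.276572-0.087597i
d^4_{2,2}: k∈[0..2] ⇒ +0.014268 -0.324180 +0.767257 = +0.457345;  D = +0.420786+0.179175i
d^4_{3,2}: k∈[0..1] ⇒ -0.073459 +0.417266 = +0.343806;  D = +0.152310+0.308228i
d^4_{4,2}: single k=0 term ⇒ +0.142950;  D = -0.035412+0.138494i
Y_4^{m'}(θ=2.3887,φ=4.0597) and Σ D·Y over m':
  (-0.3881+0.3347i)·(-0.0834+0.0490i)  (-0.2914+0.0007i)·(-0.2703-0.1103i)  (+0.1608+0.1374i)·(-0.1119-0.4116i)  (+0.0619+0.3972i)·(+0.1043-0.1364i)  (-0.0627+0.1011i)·(-0.3227+0.0000i)  (+0.2766-0.0876i)·(-0.1043-0.1364i)  (+0.4208+0.1792i)·(-0.1119+0.4116i)  (+0.1523+0.3082i)·(+0.2703-0.1103i)  (-0.0354+0.1385i)·(-0.0834-0.0490i)
Y_4^2(R⁻¹ n̂) = +0.137536+0.085080i

Re=0.1375 Im=0.0851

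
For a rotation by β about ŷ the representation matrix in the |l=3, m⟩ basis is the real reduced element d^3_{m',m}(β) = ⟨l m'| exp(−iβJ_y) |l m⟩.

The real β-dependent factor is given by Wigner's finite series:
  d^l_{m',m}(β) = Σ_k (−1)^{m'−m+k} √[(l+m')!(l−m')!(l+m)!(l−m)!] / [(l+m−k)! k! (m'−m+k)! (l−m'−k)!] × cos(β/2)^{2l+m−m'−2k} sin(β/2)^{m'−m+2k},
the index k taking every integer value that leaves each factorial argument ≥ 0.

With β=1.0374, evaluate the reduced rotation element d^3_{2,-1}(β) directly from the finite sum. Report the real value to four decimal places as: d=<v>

d=-0.4225

d^3_{2,-1}(β=1.0374) via Wigner's sum:
c=cos(1.0374/2)=0.868464, s=sin(1.0374/2)=0.495752; N=√[120·1·2·24]=75.894664
k∈{0,1} keeps every argument non-negative
  k=0: (−1)^3·75.8947/(12)·0.8685^3·0.4958^3 = -0.504752
  k=1: (−1)^4·75.8947/(24)·0.8685^1·0.4958^5 = +0.082238
d^3_{2,-1}(1.0374) = -0.504752 +0.082238 = -0.422514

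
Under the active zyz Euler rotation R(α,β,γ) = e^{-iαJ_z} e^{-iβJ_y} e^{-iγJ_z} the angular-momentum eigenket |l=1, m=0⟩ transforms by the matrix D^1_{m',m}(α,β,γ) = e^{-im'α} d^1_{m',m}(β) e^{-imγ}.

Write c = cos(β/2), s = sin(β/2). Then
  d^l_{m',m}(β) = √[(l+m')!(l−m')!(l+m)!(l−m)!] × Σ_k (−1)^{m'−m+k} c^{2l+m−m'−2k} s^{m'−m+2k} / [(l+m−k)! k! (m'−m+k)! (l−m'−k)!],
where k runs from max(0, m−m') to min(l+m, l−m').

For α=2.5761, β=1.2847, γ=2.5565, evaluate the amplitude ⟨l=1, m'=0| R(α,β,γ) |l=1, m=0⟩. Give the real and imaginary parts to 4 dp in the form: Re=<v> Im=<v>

Re=0.2822 Im=0.0000

D^1_{0,0}(2.5761,1.2847,2.5565) = e^{-i·0·2.5761}·d^1_{0,0}(1.2847)·e^{-i·0·2.5565}. Compute d first:
With c≡cos(β/2)=0.800690 and s≡sin(β/2)=0.599079, N=[1·1·1·1]^{1/2}=1.000000
k: max(0,(0)−(0))=0 … min(1+(0),1−(0))=1
  k=0: (−1)^0·1.0000/(1)·0.8007^2·0.5991^0 = +0.641105
  k=1: (−1)^1·1.0000/(1)·0.8007^0·0.5991^2 = -0.358895
d^1_{0,0}(1.2847) = +0.641105 -0.358895 = +0.282209
D = (+1.000000+0.000000i)·(+0.282209)·(+1.000000+0.000000i) = +0.282209+0.000000i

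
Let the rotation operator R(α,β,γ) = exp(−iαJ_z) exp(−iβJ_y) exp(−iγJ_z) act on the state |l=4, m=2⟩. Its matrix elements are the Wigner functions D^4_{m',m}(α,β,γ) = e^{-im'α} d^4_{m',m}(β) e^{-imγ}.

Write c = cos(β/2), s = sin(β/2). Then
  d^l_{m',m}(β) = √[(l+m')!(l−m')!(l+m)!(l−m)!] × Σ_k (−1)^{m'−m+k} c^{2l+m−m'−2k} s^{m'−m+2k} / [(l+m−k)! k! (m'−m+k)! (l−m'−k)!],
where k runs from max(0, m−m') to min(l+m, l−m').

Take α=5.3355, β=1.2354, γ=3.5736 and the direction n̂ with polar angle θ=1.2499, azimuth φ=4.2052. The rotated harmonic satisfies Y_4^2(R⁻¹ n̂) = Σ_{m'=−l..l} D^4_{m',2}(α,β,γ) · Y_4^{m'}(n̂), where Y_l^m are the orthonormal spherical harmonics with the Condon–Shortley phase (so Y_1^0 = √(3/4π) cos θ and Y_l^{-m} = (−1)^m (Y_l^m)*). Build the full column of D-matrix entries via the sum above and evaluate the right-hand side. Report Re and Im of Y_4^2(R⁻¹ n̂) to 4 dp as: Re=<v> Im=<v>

Need the full column D^4_{m',2} for m'=−4..4 at α=5.3355, β=1.2354, γ=3.5736.
cos(β/2)=0.815213, sin(β/2)=0.579162
d^4_{-4,2}: single k=6 term ⇒ +0.132715;  D = -0.007645+0.132495i
d^4_{-3,2}: k∈[5..6] ⇒ +0.396276 -0.066671 = +0.329605;  D = -0.278296+0.176609i
d^4_{-2,2}: k∈[4..6] ⇒ +0.745374 -0.300969 +0.012659 = +0.457064;  D = -0.424084-0.170471i
d^4_{-1,2}: k∈[3..5] ⇒ +0.989166 -0.748890 +0.075597 = +0.315873;  D = -0.075361-0.306751i
d^4_{0,2}: k∈[2..4] ⇒ +0.933999 -1.257109 +0.237937 = -0.085173;  D = -0.055311+0.064770i
d^4_{1,2}: k∈[1..3] ⇒ +0.587939 -1.483749 +0.499260 = -0.396549;  D = -0.395162-0.033141i
d^4_{2,2}: k∈[0..2] ⇒ +0.195060 -1.181426 +0.745374 = -0.240992;  D = -0.123787-0.206770i
d^4_{3,2}: k∈[0..1] ⇒ -0.518514 +0.785126 = +0.266612;  D = -0.105845+0.244702i
d^4_{4,2}: single k=0 term ⇒ +0.520960;  D = -0.508980+0.111077i
Y_4^{m'}(θ=1.2499,φ=4.2052) and Σ D·Y over m':
  (-0.0076+0.1325i)·(-0.1587+0.3219i)  (-0.2783+0.1766i)·(+0.3370-0.0166i)  (-0.4241-0.1705i)·(+0.0483+0.0777i)  (-0.0754-0.3068i)·(+0.1584-0.2851i)  (-0.0553+0.0648i)·(+0.0383+0.0000i)  (-0.3952-0.0331i)·(-0.1584-0.2851i)  (-0.1238-0.2068i)·(+0.0483-0.0777i)  (-0.1058+0.2447i)·(-0.3370-0.0166i)  (-0.5090+0.1111i)·(-0.1587-0.3219i)
Y_4^2(R⁻¹ n̂) = -0.053685+0.157906i

Re=-0.0537 Im=0.1579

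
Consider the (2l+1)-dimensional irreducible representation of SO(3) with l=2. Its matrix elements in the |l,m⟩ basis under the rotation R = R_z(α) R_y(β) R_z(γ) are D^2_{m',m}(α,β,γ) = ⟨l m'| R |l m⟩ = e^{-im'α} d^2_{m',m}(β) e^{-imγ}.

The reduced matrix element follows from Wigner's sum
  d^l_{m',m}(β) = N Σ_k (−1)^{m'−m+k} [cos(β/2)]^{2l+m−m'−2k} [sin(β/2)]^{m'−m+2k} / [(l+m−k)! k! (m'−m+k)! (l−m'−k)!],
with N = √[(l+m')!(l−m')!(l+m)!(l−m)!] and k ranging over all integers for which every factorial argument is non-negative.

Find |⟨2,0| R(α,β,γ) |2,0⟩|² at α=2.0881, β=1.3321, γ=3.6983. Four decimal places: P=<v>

P=0.1732

D^2_{0,0}(2.0881,1.3321,3.6983) = e^{-i·0·2.0881}·d^2_{0,0}(1.3321)·e^{-i·0·3.6983}. Compute d first:
Half-angle: c=0.786268, s=0.617885. N=√(2·2·2·2)=4.000000
Admissible k: 0..2 (factorial args all ≥0)
  k=0: (−1)^0·4.0000/(4)·0.7863^4·0.6179^0 = +0.382194
  k=1: (−1)^1·4.0000/(1)·0.7863^2·0.6179^2 = -0.944098
  k=2: (−1)^2·4.0000/(4)·0.7863^0·0.6179^4 = +0.145757
d^2_{0,0}(1.3321) = +0.382194 -0.944098 +0.145757 = -0.416147
|D^2_{0,0}|² = |d^2_{0,0}(β)|² = (-0.416147)² = 0.173178 (the z-rotation phases have unit modulus)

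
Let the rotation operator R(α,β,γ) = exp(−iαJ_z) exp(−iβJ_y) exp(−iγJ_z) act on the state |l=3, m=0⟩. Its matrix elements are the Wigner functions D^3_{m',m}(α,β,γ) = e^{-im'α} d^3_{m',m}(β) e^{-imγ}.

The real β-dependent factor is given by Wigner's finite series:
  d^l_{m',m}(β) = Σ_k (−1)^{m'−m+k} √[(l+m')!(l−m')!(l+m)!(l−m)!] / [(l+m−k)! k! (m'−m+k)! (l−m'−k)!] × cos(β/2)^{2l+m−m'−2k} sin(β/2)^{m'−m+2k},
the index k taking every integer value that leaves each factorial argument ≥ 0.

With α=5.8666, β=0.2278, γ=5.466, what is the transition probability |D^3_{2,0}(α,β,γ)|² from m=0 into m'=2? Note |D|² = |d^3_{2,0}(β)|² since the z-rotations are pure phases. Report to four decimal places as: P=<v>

P=0.0046

D^3_{2,0}(5.8666,0.2278,5.466) = e^{-i·2·5.8666}·d^3_{2,0}(0.2278)·e^{-i·0·5.466}. Compute d first:
c=cos(0.2278/2)=0.993520, s=sin(0.2278/2)=0.113654; N=√[120·1·6·6]=65.726707
k∈{0,1} keeps every argument non-negative
  k=0: (−1)^2·65.7267/(12)·0.9935^4·0.1137^2 = +0.068934
  k=1: (−1)^3·65.7267/(12)·0.9935^2·0.1137^4 = -0.000902
d^3_{2,0}(0.2278) = +0.068934 -0.000902 = +0.068032
|D^3_{2,0}|² = |d^3_{2,0}(β)|² = (+0.068032)² = 0.004628 (the z-rotation phases have unit modulus)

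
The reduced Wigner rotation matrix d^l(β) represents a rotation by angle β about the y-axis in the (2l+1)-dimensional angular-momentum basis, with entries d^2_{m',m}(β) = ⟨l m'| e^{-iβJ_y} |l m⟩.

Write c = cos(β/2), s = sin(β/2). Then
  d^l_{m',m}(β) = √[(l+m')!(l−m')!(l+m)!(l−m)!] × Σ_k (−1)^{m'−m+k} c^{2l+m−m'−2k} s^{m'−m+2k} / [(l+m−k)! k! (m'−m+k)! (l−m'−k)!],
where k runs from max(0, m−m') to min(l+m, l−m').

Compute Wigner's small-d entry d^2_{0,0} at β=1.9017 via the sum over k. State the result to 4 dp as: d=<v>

d^2_{0,0}(β=1.9017) via Wigner's sum:
c=cos(1.9017/2)=0.580991, s=sin(1.9017/2)=0.813910; N=√[2·2·2·2]=4.000000
Admissible k: 0..2 (factorial args all ≥0)
  k=0: (−1)^0·4.0000/(4)·0.5810^4·0.8139^0 = +0.113941
  k=1: (−1)^1·4.0000/(1)·0.5810^2·0.8139^2 = -0.894441
  k=2: (−1)^2·4.0000/(4)·0.5810^0·0.8139^4 = +0.438839
d^2_{0,0}(1.9017) = +0.113941 -0.894441 +0.438839 = -0.341662

d=-0.3417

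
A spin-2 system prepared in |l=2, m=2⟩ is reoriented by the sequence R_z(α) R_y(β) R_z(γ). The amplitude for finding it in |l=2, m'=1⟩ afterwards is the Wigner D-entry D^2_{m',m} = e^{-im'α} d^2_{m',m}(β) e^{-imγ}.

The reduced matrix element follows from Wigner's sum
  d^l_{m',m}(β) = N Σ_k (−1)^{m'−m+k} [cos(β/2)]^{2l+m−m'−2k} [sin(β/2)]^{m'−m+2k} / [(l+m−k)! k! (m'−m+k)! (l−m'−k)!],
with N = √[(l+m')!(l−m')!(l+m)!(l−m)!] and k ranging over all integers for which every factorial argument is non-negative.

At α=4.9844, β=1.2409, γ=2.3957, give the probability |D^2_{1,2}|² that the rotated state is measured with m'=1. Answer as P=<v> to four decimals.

D^2_{1,2}(4.9844,1.2409,2.3957) = e^{-i·1·4.9844}·d^2_{1,2}(1.2409)·e^{-i·2·2.3957}. Compute d first:
Half-angle: c=0.813617, s=0.581401. N=√(6·1·24·1)=12.000000
k: max(0,(2)−(1))=1 … min(2+(2),2−(1))=1
  k=1: (−1)^0·12.0000/(6)·0.8136^3·0.5814^1 = +0.626276
d^2_{1,2}(1.2409) = +0.626276
|D^2_{1,2}|² = |d^2_{1,2}(β)|² = (+0.626276)² = 0.392222 (the z-rotation phases have unit modulus)

P=0.3922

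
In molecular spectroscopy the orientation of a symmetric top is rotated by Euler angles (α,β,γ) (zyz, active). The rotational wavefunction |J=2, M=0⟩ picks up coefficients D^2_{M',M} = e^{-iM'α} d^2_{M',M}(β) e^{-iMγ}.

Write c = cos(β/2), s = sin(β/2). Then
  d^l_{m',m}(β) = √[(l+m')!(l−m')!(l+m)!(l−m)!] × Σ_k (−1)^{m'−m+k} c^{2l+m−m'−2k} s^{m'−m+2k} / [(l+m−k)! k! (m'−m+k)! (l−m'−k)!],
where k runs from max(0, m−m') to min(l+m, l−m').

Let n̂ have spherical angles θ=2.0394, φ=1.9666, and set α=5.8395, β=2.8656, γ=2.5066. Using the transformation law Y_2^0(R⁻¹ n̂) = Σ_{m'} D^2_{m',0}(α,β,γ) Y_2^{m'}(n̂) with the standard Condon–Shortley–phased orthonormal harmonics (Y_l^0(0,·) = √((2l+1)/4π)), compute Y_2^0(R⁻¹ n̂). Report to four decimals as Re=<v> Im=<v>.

Re=-0.2545 Im=0.0000

Need the full column D^2_{m',0} for m'=−2..2 at α=5.8395, β=2.8656, γ=2.5066.
cos(β/2)=0.137559, sin(β/2)=0.990494
d^2_{-2,0}: single k=2 term ⇒ +0.045473;  D = +0.028714-0.035261i
d^2_{-1,0}: k∈[1..2] ⇒ +0.006315 -0.327430 = -0.321115;  D = -0.290023+0.137845i
d^2_{0,0}: k∈[0..2] ⇒ +0.000358 -0.074257 +0.962513 = +0.888614;  D = +0.888614+0.000000i
d^2_{1,0}: k∈[0..1] ⇒ -0.006315 +0.327430 = +0.321115;  D = +0.290023+0.137845i
d^2_{2,0}: single k=0 term ⇒ +0.045473;  D = +0.028714+0.035261i
Y_2^{m'}(θ=2.0394,φ=1.9666) and Σ D·Y over m':
  (+0.0287-0.0353i)·(-0.2161+0.2188i)  (-0.2900+0.1378i)·(+0.1200+0.2872i)  (+0.8886+0.0000i)·(-0.1224+0.0000i)  (+0.2900+0.1378i)·(-0.1200+0.2872i)  (+0.0287+0.0353i)·(-0.2161-0.2188i)
Y_2^0(R⁻¹ n̂) = -0.254545+0.000000i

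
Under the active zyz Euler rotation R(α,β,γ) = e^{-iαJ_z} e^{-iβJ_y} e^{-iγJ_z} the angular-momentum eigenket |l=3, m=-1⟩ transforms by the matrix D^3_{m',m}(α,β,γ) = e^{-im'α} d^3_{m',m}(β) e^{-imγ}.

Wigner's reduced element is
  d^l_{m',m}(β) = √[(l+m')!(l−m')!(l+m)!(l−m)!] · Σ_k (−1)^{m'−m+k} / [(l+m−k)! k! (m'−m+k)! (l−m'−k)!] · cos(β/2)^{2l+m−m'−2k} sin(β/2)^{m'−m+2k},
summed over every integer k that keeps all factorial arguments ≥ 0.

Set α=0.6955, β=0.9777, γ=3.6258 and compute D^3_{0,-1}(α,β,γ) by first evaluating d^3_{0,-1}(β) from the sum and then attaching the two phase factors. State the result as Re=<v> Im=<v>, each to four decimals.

D^3_{0,-1}(0.6955,0.9777,3.6258) = e^{-i·0·0.6955}·d^3_{0,-1}(0.9777)·e^{-i·-1·3.6258}. Compute d first:
Half-angle: c=0.882873, s=0.469611. N=√(6·6·2·24)=41.569219
Admissible k: 0..2 (factorial args all ≥0)
  k=0: (−1)^1·41.5692/(12)·0.8829^5·0.4696^1 = -0.872612
  k=1: (−1)^2·41.5692/(4)·0.8829^3·0.4696^3 = +0.740665
  k=2: (−1)^3·41.5692/(12)·0.8829^1·0.4696^5 = -0.069852
d^3_{0,-1}(0.9777) = -0.872612 +0.740665 -0.069852 = -0.201799
Phases: e^{-i·(0)·0.6955}=+1.000000+0.000000i, e^{-i·(-1)·3.6258}=-0.885044-0.465507i ⇒ D=+0.178601+0.093939i

Re=0.1786 Im=0.0939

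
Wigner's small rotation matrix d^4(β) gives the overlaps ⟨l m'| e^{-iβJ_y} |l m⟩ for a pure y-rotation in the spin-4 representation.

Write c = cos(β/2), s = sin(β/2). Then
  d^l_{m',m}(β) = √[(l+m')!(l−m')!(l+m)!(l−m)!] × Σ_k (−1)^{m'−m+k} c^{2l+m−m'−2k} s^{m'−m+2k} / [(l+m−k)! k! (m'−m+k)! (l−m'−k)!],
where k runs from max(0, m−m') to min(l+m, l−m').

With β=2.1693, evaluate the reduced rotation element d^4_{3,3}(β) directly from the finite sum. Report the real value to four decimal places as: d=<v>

d=-0.0547

d^4_{3,3}(β=2.1693) via Wigner's sum:
Half-angle: c=0.467222, s=0.884140. N=√(5040·1·5040·1)=5040.000000
k: max(0,(3)−(3))=0 … min(4+(3),4−(3))=1
  k=0: (−1)^0·5040.0000/(5040)·0.4672^8·0.8841^0 = +0.002271
  k=1: (−1)^1·5040.0000/(720)·0.4672^6·0.8841^2 = -0.056922
d^4_{3,3}(2.1693) = +0.002271 -0.056922 = -0.054651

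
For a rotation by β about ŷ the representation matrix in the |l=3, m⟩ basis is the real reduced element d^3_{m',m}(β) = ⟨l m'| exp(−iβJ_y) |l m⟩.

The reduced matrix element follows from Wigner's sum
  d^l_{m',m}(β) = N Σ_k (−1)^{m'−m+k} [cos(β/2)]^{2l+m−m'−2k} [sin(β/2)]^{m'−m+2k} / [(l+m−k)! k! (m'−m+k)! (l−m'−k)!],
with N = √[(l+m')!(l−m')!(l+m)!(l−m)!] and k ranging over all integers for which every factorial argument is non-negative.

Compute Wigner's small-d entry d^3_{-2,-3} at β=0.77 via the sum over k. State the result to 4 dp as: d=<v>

d^3_{-2,-3}(β=0.77) via Wigner's sum:
With c≡cos(β/2)=0.926798 and s≡sin(β/2)=0.375559, N=[1·120·1·720]^{1/2}=293.938769
k: max(0,(-3)−(-2))=0 … min(3+(-3),3−(-2))=0
  k=0: (−1)^1·293.9388/(120)·0.9268^5·0.3756^1 = -0.629043
d^3_{-2,-3}(0.77) = -0.629043

d=-0.6290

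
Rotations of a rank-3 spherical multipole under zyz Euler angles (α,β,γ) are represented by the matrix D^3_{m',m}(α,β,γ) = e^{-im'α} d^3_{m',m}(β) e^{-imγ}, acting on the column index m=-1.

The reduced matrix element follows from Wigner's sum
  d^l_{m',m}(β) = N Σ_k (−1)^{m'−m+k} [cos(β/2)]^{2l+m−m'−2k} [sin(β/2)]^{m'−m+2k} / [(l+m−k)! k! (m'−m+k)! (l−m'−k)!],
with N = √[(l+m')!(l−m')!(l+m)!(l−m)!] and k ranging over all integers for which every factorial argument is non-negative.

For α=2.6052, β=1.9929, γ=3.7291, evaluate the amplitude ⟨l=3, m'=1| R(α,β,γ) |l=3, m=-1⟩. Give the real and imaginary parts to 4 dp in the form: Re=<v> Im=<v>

Re=-0.1964 Im=-0.4099

First d^3_{1,-1}(β=1.9929), then the phase factors e^{-i(1)α} and e^{-i(-1)γ}:
c=cos(1.9929/2)=0.543286, s=sin(1.9929/2)=0.839548; N=√[24·2·2·24]=48.000000
k∈{0,1,2} keeps every argument non-negative
  k=0: (−1)^2·48.0000/(8)·0.5433^4·0.8395^2 = +0.368431
  k=1: (−1)^3·48.0000/(6)·0.5433^2·0.8395^4 = -1.173082
  k=2: (−1)^4·48.0000/(48)·0.5433^0·0.8395^6 = +0.350164
d^3_{1,-1}(1.9929) = +0.368431 -1.173082 +0.350164 = -0.454487
Attach z-rotation phases: D = e^{-i(1)(2.6052)}·(-0.454487)·e^{-i(-1)(3.7291)} = -0.196415-0.409853i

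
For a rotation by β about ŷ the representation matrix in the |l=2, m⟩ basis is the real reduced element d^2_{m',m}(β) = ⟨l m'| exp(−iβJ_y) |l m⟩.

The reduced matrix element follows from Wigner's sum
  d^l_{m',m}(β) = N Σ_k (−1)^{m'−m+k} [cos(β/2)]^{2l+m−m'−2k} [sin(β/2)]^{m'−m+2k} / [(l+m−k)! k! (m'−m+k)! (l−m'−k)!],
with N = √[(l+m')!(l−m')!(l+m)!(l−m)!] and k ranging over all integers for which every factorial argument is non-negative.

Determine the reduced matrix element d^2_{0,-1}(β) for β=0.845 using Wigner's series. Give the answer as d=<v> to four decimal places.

d^2_{0,-1}(β=0.845) via Wigner's sum:
Half-angle: c=0.912067, s=0.410042. N=√(2·2·1·6)=4.898979
The bounds max(0,m−m')=0 and min(l+m,l−m')=1 give 2 terms
  k=0: (−1)^1·4.8990/(2)·0.9121^3·0.4100^1 = -0.762050
  k=1: (−1)^2·4.8990/(2)·0.9121^1·0.4100^3 = +0.154023
d^2_{0,-1}(0.845) = -0.762050 +0.154023 = -0.608027

d=-0.6080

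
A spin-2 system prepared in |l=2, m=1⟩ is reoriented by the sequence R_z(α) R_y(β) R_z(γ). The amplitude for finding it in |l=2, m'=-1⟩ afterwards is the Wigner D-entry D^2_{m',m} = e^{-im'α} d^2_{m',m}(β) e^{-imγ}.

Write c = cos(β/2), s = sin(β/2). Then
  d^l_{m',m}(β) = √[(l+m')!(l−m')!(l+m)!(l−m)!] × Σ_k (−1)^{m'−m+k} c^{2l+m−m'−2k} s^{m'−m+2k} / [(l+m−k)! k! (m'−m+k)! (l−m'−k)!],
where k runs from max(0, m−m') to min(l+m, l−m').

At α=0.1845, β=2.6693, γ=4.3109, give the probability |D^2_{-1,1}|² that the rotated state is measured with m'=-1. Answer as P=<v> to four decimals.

P=0.5451

Split into d^2_{-1,1}(β=2.6693) × two z-phases.
Half-angle: c=0.233958, s=0.972247. N=√(1·6·6·1)=6.000000
k: max(0,(1)−(-1))=2 … min(2+(1),2−(-1))=3
  k=2: (−1)^0·6.0000/(2)·0.2340^2·0.9722^2 = +0.155220
  k=3: (−1)^1·6.0000/(6)·0.2340^0·0.9722^4 = -0.893524
d^2_{-1,1}(2.6693) = +0.155220 -0.893524 = -0.738303
|D^2_{-1,1}|² = |d^2_{-1,1}(β)|² = (-0.738303)² = 0.545092 (the z-rotation phases have unit modulus)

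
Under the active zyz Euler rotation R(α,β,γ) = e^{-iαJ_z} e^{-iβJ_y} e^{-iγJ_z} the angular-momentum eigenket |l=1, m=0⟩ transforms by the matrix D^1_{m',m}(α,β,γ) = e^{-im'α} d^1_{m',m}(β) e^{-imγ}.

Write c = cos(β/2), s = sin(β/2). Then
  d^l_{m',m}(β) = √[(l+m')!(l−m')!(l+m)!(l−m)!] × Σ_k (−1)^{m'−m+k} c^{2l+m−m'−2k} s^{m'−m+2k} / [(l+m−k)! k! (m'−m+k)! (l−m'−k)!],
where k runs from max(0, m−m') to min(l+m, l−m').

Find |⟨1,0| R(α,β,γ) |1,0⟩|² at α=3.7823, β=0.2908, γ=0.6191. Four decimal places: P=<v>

P=0.9178

Split into d^1_{0,0}(β=0.2908) × two z-phases.
With c≡cos(β/2)=0.989448 and s≡sin(β/2)=0.144888, N=[1·1·1·1]^{1/2}=1.000000
Admissible k: 0..1 (factorial args all ≥0)
  k=0: (−1)^0·1.0000/(1)·0.9894^2·0.1449^0 = +0.979007
  k=1: (−1)^1·1.0000/(1)·0.9894^0·0.1449^2 = -0.020993
d^1_{0,0}(0.2908) = +0.979007 -0.020993 = +0.958015
|D^1_{0,0}|² = |d^1_{0,0}(β)|² = (+0.958015)² = 0.917792 (the z-rotation phases have unit modulus)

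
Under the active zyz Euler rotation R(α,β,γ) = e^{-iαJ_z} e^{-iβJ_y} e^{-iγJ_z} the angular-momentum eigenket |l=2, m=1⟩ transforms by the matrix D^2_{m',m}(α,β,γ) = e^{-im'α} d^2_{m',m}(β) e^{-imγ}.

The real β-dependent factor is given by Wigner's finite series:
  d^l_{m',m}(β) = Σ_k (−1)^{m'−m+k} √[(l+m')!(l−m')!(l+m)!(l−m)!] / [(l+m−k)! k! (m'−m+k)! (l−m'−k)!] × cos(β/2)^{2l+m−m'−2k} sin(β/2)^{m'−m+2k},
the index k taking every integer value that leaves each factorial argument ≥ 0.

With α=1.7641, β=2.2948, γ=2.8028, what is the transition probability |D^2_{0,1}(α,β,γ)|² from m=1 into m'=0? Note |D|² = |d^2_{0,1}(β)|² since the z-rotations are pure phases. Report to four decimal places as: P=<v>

First d^2_{0,1}(β=2.2948), then the phase factors e^{-i(0)α} and e^{-i(1)γ}:
c=cos(2.2948/2)=0.410859, s=sin(2.2948/2)=0.911699; N=√[2·2·6·1]=4.898979
The bounds max(0,m−m')=1 and min(l+m,l−m')=2 give 2 terms
  k=1: (−1)^0·4.8990/(2)·0.4109^3·0.9117^1 = +0.154884
  k=2: (−1)^1·4.8990/(2)·0.4109^1·0.9117^3 = -0.762646
d^2_{0,1}(2.2948) = +0.154884 -0.762646 = -0.607762
|D^2_{0,1}|² = |d^2_{0,1}(β)|² = (-0.607762)² = 0.369374 (the z-rotation phases have unit modulus)

P=0.3694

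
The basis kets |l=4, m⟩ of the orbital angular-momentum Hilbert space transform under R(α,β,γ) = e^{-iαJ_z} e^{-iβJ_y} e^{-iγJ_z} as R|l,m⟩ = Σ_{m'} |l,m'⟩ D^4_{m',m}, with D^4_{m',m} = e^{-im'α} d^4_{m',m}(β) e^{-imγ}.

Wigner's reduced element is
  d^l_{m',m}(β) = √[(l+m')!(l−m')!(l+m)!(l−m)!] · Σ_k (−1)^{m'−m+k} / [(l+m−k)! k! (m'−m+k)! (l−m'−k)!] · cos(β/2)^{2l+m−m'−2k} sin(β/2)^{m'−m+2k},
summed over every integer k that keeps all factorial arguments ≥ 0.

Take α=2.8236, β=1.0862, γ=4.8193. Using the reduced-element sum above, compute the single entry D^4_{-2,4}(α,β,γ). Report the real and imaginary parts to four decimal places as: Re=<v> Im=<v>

Re=0.0359 Im=-0.0646

Split into d^4_{-2,4}(β=1.0862) × two z-phases.
c=cos(1.0862/2)=0.856111, s=sin(1.0862/2)=0.516792; N=√[2·720·40320·1]=7619.763776
Admissible k: 6..6 (factorial args all ≥0)
  k=6: (−1)^0·7619.7638/(1440)·0.8561^2·0.5168^6 = +0.073881
d^4_{-2,4}(1.0862) = +0.073881
D = (+0.804487-0.593970i)·(+0.073881)·(+0.909945-0.414728i) = +0.035884-0.064582i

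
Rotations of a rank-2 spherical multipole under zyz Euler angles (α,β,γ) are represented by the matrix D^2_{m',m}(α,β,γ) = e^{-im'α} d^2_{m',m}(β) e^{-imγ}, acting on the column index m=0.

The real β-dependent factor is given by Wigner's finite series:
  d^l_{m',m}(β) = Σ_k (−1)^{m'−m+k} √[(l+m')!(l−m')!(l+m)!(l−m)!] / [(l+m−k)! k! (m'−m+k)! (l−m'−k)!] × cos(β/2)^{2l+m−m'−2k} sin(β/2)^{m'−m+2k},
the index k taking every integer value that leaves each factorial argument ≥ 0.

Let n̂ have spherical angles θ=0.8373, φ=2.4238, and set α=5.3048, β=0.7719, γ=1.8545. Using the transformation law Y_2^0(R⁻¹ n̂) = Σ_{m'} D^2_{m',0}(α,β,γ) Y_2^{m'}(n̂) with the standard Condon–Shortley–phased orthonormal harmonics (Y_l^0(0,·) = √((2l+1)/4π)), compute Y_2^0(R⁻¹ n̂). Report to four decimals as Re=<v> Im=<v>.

Need the full column D^2_{m',0} for m'=−2..2 at α=5.3048, β=0.7719, γ=1.8545.
cos(β/2)=0.926441, sin(β/2)=0.376439
d^2_{-2,0}: single k=2 term ⇒ +0.297921;  D = -0.112156-0.276004i
d^2_{-1,0}: k∈[1..2] ⇒ +0.733203 -0.121054 = +0.612149;  D = +0.341801-0.507837i
d^2_{0,0}: k∈[0..2] ⇒ +0.736667 -0.486503 +0.020081 = +0.270245;  D = +0.270245+0.000000i
d^2_{1,0}: k∈[0..1] ⇒ -0.733203 +0.121054 = -0.612149;  D = -0.341801-0.507837i
d^2_{2,0}: single k=0 term ⇒ +0.297921;  D = -0.112156+0.276004i
Y_2^{m'}(θ=0.8373,φ=2.4238) and Σ D·Y over m':
  (-0.1122-0.2760i)·(+0.0287+0.2112i)  (+0.3418-0.5078i)·(-0.2894-0.2527i)  (+0.2702+0.0000i)·(+0.1087+0.0000i)  (-0.3418-0.5078i)·(+0.2894-0.2527i)  (-0.1122+0.2760i)·(+0.0287-0.2112i)
Y_2^0(R⁻¹ n̂) = -0.314978+0.000000i

Re=-0.3150 Im=0.0000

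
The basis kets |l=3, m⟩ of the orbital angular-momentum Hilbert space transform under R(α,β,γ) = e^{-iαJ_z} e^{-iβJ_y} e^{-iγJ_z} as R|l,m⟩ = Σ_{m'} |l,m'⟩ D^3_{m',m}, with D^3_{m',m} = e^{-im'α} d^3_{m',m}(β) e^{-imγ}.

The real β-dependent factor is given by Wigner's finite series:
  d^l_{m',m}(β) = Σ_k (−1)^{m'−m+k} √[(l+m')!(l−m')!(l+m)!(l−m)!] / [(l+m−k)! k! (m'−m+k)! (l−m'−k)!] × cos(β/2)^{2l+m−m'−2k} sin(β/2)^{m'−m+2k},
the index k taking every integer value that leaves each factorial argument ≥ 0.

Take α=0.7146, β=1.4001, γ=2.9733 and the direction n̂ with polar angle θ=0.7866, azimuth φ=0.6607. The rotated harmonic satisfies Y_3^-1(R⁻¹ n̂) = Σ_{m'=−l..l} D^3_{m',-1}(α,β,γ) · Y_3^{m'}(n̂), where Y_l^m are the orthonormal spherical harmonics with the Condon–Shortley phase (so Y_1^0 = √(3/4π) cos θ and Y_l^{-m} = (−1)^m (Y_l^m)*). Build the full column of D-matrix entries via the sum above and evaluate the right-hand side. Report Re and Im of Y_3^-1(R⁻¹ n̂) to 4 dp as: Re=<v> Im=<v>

Re=0.4235 Im=-0.1011

Need the full column D^3_{m',-1} for m'=−3..3 at α=0.7146, β=1.4001, γ=2.9733.
cos(β/2)=0.764810, sin(β/2)=0.644256
d^3_{-3,-1}: single k=2 term ⇒ +0.550018;  D = +0.216571-0.505585i
d^3_{-2,-1}: k∈[1..2] ⇒ +0.533121 -0.756599 = -0.223478;  D = +0.068150+0.212833i
d^3_{-1,-1}: k∈[0..2] ⇒ +0.200134 -1.136112 +0.604633 = -0.331344;  D = +0.283117+0.172145i
d^3_{0,-1}: k∈[0..2] ⇒ -0.584005 +1.243219 -0.294060 = +0.365154;  D = -0.359995+0.061163i
d^3_{1,-1}: k∈[0..2] ⇒ +0.852084 -0.806178 +0.071507 = +0.117413;  D = -0.074548+0.090711i
d^3_{2,-1}: k∈[0..1] ⇒ -0.756599 +0.268439 = -0.488160;  D = -0.013031-0.487986i
d^3_{3,-1}: single k=0 term ⇒ +0.390289;  D = +0.263541+0.287875i
Y_3^{m'}(θ=0.7866,φ=0.6607) and Σ D·Y over m':
  (+0.2166-0.5056i)·(-0.0592-0.1357i)  (+0.0682+0.2128i)·(+0.0893-0.3506i)  (+0.2831+0.1721i)·(+0.2699-0.2098i)  (-0.3600+0.0612i)·(-0.1334+0.0000i)  (-0.0745+0.0907i)·(-0.2699-0.2098i)  (-0.0130-0.4880i)·(+0.0893+0.3506i)  (+0.2635+0.2879i)·(+0.0592-0.1357i)
Y_3^-1(R⁻¹ n̂) = +0.423521-0.101143i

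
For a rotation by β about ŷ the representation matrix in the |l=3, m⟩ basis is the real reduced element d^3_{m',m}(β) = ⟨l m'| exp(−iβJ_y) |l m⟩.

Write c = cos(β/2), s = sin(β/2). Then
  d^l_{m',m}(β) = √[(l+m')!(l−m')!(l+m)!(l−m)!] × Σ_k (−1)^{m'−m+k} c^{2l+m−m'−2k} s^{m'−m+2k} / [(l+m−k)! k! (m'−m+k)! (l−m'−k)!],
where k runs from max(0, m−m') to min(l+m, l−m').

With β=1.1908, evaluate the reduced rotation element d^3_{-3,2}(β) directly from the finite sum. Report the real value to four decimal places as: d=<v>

d^3_{-3,2}(β=1.1908) via Wigner's sum:
With c≡cos(β/2)=0.827924 and s≡sin(β/2)=0.560840, N=[1·720·120·1]^{1/2}=293.938769
Admissible k: 5..5 (factorial args all ≥0)
  k=5: (−1)^0·293.9388/(120)·0.8279^1·0.5608^5 = +0.112528
d^3_{-3,2}(1.1908) = +0.112528

d=0.1125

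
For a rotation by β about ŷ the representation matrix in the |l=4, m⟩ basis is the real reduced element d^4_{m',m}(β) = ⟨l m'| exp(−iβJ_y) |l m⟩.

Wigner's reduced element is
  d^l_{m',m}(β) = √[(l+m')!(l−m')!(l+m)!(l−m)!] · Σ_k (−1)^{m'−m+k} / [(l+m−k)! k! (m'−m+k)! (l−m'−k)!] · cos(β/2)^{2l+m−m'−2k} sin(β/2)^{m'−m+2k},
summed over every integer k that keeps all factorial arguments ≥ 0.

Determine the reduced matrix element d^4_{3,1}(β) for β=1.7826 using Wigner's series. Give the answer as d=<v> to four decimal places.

d^4_{3,1}(β=1.7826) via Wigner's sum:
Half-angle: c=0.628401, s=0.777889. N=√(5040·1·120·6)=1904.940944
k∈{0,1} keeps every argument non-negative
  k=0: (−1)^2·1904.9409/(240)·0.6284^6·0.7779^2 = +0.295752
  k=1: (−1)^3·1904.9409/(144)·0.6284^4·0.7779^4 = -0.755333
d^4_{3,1}(1.7826) = +0.295752 -0.755333 = -0.459581

d=-0.4596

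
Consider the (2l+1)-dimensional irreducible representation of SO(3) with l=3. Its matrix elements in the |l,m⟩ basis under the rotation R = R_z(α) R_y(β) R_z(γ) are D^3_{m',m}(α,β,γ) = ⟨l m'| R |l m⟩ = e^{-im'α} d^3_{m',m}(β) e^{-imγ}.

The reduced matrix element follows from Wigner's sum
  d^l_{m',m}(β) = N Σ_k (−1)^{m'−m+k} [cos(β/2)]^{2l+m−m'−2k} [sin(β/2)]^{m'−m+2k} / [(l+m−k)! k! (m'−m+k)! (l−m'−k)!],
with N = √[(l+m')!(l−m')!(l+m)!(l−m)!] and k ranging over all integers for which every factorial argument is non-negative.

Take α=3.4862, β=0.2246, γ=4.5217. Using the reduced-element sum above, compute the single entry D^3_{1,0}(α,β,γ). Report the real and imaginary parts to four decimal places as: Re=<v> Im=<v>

D^3_{1,0}(3.4862,0.2246,4.5217) = e^{-i·1·3.4862}·d^3_{1,0}(0.2246)·e^{-i·0·4.5217}. Compute d first:
With c≡cos(β/2)=0.993701 and s≡sin(β/2)=0.112064, N=[24·2·6·6]^{1/2}=41.569219
Admissible k: 0..2 (factorial args all ≥0)
  k=0: (−1)^1·41.5692/(12)·0.9937^5·0.1121^1 = -0.376128
  k=1: (−1)^2·41.5692/(4)·0.9937^3·0.1121^3 = +0.014351
  k=2: (−1)^3·41.5692/(12)·0.9937^1·0.1121^5 = -0.000061
d^3_{1,0}(0.2246) = -0.376128 +0.014351 -0.000061 = -0.361838
D = (-0.941208+0.337827i)·(-0.361838)·(+1.000000+0.000000i) = +0.340565-0.122239i

Re=0.3406 Im=-0.1222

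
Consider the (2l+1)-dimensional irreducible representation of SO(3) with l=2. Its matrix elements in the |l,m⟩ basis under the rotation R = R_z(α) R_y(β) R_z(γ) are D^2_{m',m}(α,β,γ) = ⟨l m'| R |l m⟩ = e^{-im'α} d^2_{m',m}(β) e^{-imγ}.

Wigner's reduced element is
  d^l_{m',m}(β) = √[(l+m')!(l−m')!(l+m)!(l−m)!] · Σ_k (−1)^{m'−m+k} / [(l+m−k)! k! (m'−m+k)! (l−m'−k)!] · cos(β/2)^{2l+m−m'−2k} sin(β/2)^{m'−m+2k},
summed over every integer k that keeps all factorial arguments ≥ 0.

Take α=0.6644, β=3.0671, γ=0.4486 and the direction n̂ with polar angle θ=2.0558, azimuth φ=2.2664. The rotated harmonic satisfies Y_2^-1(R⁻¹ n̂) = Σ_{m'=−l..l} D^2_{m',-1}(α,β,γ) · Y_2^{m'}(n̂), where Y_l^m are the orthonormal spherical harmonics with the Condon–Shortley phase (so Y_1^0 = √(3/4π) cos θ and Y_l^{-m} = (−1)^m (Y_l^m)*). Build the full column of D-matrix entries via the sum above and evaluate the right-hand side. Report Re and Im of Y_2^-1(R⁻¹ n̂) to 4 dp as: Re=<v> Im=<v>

Re=0.1572 Im=-0.2753

Need the full column D^2_{m',-1} for m'=−2..2 at α=0.6644, β=3.0671, γ=0.4486.
cos(β/2)=0.037238, sin(β/2)=0.999306
d^2_{-2,-1}: single k=1 term ⇒ +0.000103;  D = -0.000021+0.000101i
d^2_{-1,-1}: k∈[0..1] ⇒ +0.000002 -0.004154 = -0.004152;  D = -0.001835-0.003725i
d^2_{0,-1}: k∈[0..1] ⇒ -0.000126 +0.091024 = +0.090897;  D = +0.081904+0.039423i
d^2_{1,-1}: k∈[0..1] ⇒ +0.004154 -0.997229 = -0.993074;  D = -0.970040+0.212646i
d^2_{2,-1}: single k=0 term ⇒ -0.074321;  D = -0.047342+0.057291i
Y_2^{m'}(θ=2.0558,φ=2.2664) and Σ D·Y over m':
  (-0.0000+0.0001i)·(-0.0540+0.2975i)  (-0.0018-0.0037i)·(+0.2042+0.2446i)  (+0.0819+0.0394i)·(-0.1097+0.0000i)  (-0.9700+0.2126i)·(-0.2042+0.2446i)  (-0.0473+0.0573i)·(-0.0540-0.2975i)
Y_2^-1(R⁻¹ n̂) = +0.157182-0.275257i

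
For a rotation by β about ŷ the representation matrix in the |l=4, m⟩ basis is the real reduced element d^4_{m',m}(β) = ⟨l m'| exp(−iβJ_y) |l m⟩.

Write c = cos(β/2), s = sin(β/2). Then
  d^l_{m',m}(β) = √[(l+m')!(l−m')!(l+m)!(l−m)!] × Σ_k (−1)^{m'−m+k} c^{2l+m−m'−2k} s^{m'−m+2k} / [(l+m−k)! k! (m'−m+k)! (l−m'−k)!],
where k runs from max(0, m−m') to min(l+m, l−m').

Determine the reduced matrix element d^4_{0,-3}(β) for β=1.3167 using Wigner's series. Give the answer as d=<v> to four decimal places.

d=-0.3371

d^4_{0,-3}(β=1.3167) via Wigner's sum:
c=cos(1.3167/2)=0.791003, s=sin(1.3167/2)=0.611813; N=√[24·24·1·5040]=1703.830978
k: max(0,(-3)−(0))=0 … min(4+(-3),4−(0))=1
  k=0: (−1)^3·1703.8310/(144)·0.7910^5·0.6118^3 = -0.839091
  k=1: (−1)^4·1703.8310/(144)·0.7910^3·0.6118^5 = +0.501984
d^4_{0,-3}(1.3167) = -0.839091 +0.501984 = -0.337107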